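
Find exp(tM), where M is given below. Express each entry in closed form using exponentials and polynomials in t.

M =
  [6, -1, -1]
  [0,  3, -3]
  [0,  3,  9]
e^{tM} =
  [exp(6*t), -t*exp(6*t), -t*exp(6*t)]
  [0, -3*t*exp(6*t) + exp(6*t), -3*t*exp(6*t)]
  [0, 3*t*exp(6*t), 3*t*exp(6*t) + exp(6*t)]

Strategy: write M = P · J · P⁻¹ where J is a Jordan canonical form, so e^{tM} = P · e^{tJ} · P⁻¹, and e^{tJ} can be computed block-by-block.

M has Jordan form
J =
  [6, 1, 0]
  [0, 6, 0]
  [0, 0, 6]
(up to reordering of blocks).

Per-block formulas:
  For a 1×1 block at λ = 6: exp(t · [6]) = [e^(6t)].
  For a 2×2 Jordan block J_2(6): exp(t · J_2(6)) = e^(6t)·(I + t·N), where N is the 2×2 nilpotent shift.

After assembling e^{tJ} and conjugating by P, we get:

e^{tM} =
  [exp(6*t), -t*exp(6*t), -t*exp(6*t)]
  [0, -3*t*exp(6*t) + exp(6*t), -3*t*exp(6*t)]
  [0, 3*t*exp(6*t), 3*t*exp(6*t) + exp(6*t)]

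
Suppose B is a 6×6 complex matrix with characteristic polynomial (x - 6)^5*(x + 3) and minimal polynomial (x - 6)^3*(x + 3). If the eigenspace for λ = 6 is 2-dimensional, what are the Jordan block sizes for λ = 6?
Block sizes for λ = 6: [3, 2]

Step 1 — from the characteristic polynomial, algebraic multiplicity of λ = 6 is 5. From dim ker(B − (6)·I) = 2, there are exactly 2 Jordan blocks for λ = 6.
Step 2 — from the minimal polynomial, the factor (x − 6)^3 tells us the largest block for λ = 6 has size 3.
Step 3 — with total size 5, 2 blocks, and largest block 3, the block sizes (in nonincreasing order) are [3, 2].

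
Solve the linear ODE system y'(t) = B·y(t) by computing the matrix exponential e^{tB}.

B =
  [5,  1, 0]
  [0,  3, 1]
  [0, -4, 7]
e^{tB} =
  [exp(5*t), -t^2*exp(5*t) + t*exp(5*t), t^2*exp(5*t)/2]
  [0, -2*t*exp(5*t) + exp(5*t), t*exp(5*t)]
  [0, -4*t*exp(5*t), 2*t*exp(5*t) + exp(5*t)]

Strategy: write B = P · J · P⁻¹ where J is a Jordan canonical form, so e^{tB} = P · e^{tJ} · P⁻¹, and e^{tJ} can be computed block-by-block.

B has Jordan form
J =
  [5, 1, 0]
  [0, 5, 1]
  [0, 0, 5]
(up to reordering of blocks).

Per-block formulas:
  For a 3×3 Jordan block J_3(5): exp(t · J_3(5)) = e^(5t)·(I + t·N + (t^2/2)·N^2), where N is the 3×3 nilpotent shift.

After assembling e^{tJ} and conjugating by P, we get:

e^{tB} =
  [exp(5*t), -t^2*exp(5*t) + t*exp(5*t), t^2*exp(5*t)/2]
  [0, -2*t*exp(5*t) + exp(5*t), t*exp(5*t)]
  [0, -4*t*exp(5*t), 2*t*exp(5*t) + exp(5*t)]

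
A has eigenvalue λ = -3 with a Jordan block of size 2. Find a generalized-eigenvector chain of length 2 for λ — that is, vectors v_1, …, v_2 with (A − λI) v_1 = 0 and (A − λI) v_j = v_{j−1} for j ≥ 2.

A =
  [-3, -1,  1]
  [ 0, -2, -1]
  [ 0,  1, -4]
A Jordan chain for λ = -3 of length 2:
v_1 = (-1, 1, 1)ᵀ
v_2 = (0, 1, 0)ᵀ

Let N = A − (-3)·I. We want v_2 with N^2 v_2 = 0 but N^1 v_2 ≠ 0; then v_{j-1} := N · v_j for j = 2, …, 2.

Pick v_2 = (0, 1, 0)ᵀ.
Then v_1 = N · v_2 = (-1, 1, 1)ᵀ.

Sanity check: (A − (-3)·I) v_1 = (0, 0, 0)ᵀ = 0. ✓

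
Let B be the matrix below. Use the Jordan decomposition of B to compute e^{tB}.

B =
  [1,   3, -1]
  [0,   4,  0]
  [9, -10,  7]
e^{tB} =
  [-3*t*exp(4*t) + exp(4*t), t^2*exp(4*t)/2 + 3*t*exp(4*t), -t*exp(4*t)]
  [0, exp(4*t), 0]
  [9*t*exp(4*t), -3*t^2*exp(4*t)/2 - 10*t*exp(4*t), 3*t*exp(4*t) + exp(4*t)]

Strategy: write B = P · J · P⁻¹ where J is a Jordan canonical form, so e^{tB} = P · e^{tJ} · P⁻¹, and e^{tJ} can be computed block-by-block.

B has Jordan form
J =
  [4, 1, 0]
  [0, 4, 1]
  [0, 0, 4]
(up to reordering of blocks).

Per-block formulas:
  For a 3×3 Jordan block J_3(4): exp(t · J_3(4)) = e^(4t)·(I + t·N + (t^2/2)·N^2), where N is the 3×3 nilpotent shift.

After assembling e^{tJ} and conjugating by P, we get:

e^{tB} =
  [-3*t*exp(4*t) + exp(4*t), t^2*exp(4*t)/2 + 3*t*exp(4*t), -t*exp(4*t)]
  [0, exp(4*t), 0]
  [9*t*exp(4*t), -3*t^2*exp(4*t)/2 - 10*t*exp(4*t), 3*t*exp(4*t) + exp(4*t)]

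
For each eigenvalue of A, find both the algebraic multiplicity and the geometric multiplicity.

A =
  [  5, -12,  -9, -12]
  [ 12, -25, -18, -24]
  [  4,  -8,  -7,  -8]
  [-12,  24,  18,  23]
λ = -1: alg = 4, geom = 3

Step 1 — factor the characteristic polynomial to read off the algebraic multiplicities:
  χ_A(x) = (x + 1)^4

Step 2 — compute geometric multiplicities via the rank-nullity identity g(λ) = n − rank(A − λI):
  rank(A − (-1)·I) = 1, so dim ker(A − (-1)·I) = n − 1 = 3

Summary:
  λ = -1: algebraic multiplicity = 4, geometric multiplicity = 3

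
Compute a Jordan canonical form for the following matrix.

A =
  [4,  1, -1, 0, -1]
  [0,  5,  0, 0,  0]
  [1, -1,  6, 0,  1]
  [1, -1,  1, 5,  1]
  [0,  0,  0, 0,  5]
J_2(5) ⊕ J_1(5) ⊕ J_1(5) ⊕ J_1(5)

The characteristic polynomial is
  det(x·I − A) = x^5 - 25*x^4 + 250*x^3 - 1250*x^2 + 3125*x - 3125 = (x - 5)^5

Eigenvalues and multiplicities (the geometric multiplicity of λ is n − rank(A − λI), which equals the number of Jordan blocks for λ):
  λ = 5: algebraic multiplicity = 5, geometric multiplicity = 4

Determining the block sizes for each eigenvalue:
  λ = 5: 4 blocks summing to 5 forces exactly one block of size 2 and the rest size 1 → block sizes [2, 1, 1, 1]

Assembling the blocks gives a Jordan form
J =
  [5, 1, 0, 0, 0]
  [0, 5, 0, 0, 0]
  [0, 0, 5, 0, 0]
  [0, 0, 0, 5, 0]
  [0, 0, 0, 0, 5]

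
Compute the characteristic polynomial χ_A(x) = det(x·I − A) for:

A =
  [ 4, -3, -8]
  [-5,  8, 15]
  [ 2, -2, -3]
x^3 - 9*x^2 + 27*x - 27

Expanding det(x·I − A) (e.g. by cofactor expansion or by noting that A is similar to its Jordan form J, which has the same characteristic polynomial as A) gives
  χ_A(x) = x^3 - 9*x^2 + 27*x - 27
which factors as (x - 3)^3. The eigenvalues (with algebraic multiplicities) are λ = 3 with multiplicity 3.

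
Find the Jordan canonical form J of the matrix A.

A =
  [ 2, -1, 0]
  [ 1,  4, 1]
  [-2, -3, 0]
J_3(2)

The characteristic polynomial is
  det(x·I − A) = x^3 - 6*x^2 + 12*x - 8 = (x - 2)^3

Eigenvalues and multiplicities (the geometric multiplicity of λ is n − rank(A − λI), which equals the number of Jordan blocks for λ):
  λ = 2: algebraic multiplicity = 3, geometric multiplicity = 1

Determining the block sizes for each eigenvalue:
  λ = 2: one block (gm = 1), so the single block has size am = 3 → block sizes [3]

Assembling the blocks gives a Jordan form
J =
  [2, 1, 0]
  [0, 2, 1]
  [0, 0, 2]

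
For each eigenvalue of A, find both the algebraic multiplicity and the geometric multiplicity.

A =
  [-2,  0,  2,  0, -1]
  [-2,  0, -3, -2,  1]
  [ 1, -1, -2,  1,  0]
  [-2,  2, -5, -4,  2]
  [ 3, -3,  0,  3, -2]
λ = -2: alg = 5, geom = 2

Step 1 — factor the characteristic polynomial to read off the algebraic multiplicities:
  χ_A(x) = (x + 2)^5

Step 2 — compute geometric multiplicities via the rank-nullity identity g(λ) = n − rank(A − λI):
  rank(A − (-2)·I) = 3, so dim ker(A − (-2)·I) = n − 3 = 2

Summary:
  λ = -2: algebraic multiplicity = 5, geometric multiplicity = 2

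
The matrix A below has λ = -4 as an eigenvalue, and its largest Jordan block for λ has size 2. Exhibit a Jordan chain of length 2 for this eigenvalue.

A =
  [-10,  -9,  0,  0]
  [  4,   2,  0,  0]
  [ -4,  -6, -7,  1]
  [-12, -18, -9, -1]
A Jordan chain for λ = -4 of length 2:
v_1 = (-6, 4, -4, -12)ᵀ
v_2 = (1, 0, 0, 0)ᵀ

Let N = A − (-4)·I. We want v_2 with N^2 v_2 = 0 but N^1 v_2 ≠ 0; then v_{j-1} := N · v_j for j = 2, …, 2.

Pick v_2 = (1, 0, 0, 0)ᵀ.
Then v_1 = N · v_2 = (-6, 4, -4, -12)ᵀ.

Sanity check: (A − (-4)·I) v_1 = (0, 0, 0, 0)ᵀ = 0. ✓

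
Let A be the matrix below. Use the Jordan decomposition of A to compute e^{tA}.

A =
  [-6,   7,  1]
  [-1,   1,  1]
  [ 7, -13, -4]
e^{tA} =
  [9*t^2*exp(-3*t)/2 - 3*t*exp(-3*t) + exp(-3*t), -3*t^2*exp(-3*t) + 7*t*exp(-3*t), 3*t^2*exp(-3*t)/2 + t*exp(-3*t)]
  [3*t^2*exp(-3*t) - t*exp(-3*t), -2*t^2*exp(-3*t) + 4*t*exp(-3*t) + exp(-3*t), t^2*exp(-3*t) + t*exp(-3*t)]
  [-15*t^2*exp(-3*t)/2 + 7*t*exp(-3*t), 5*t^2*exp(-3*t) - 13*t*exp(-3*t), -5*t^2*exp(-3*t)/2 - t*exp(-3*t) + exp(-3*t)]

Strategy: write A = P · J · P⁻¹ where J is a Jordan canonical form, so e^{tA} = P · e^{tJ} · P⁻¹, and e^{tJ} can be computed block-by-block.

A has Jordan form
J =
  [-3,  1,  0]
  [ 0, -3,  1]
  [ 0,  0, -3]
(up to reordering of blocks).

Per-block formulas:
  For a 3×3 Jordan block J_3(-3): exp(t · J_3(-3)) = e^(-3t)·(I + t·N + (t^2/2)·N^2), where N is the 3×3 nilpotent shift.

After assembling e^{tJ} and conjugating by P, we get:

e^{tA} =
  [9*t^2*exp(-3*t)/2 - 3*t*exp(-3*t) + exp(-3*t), -3*t^2*exp(-3*t) + 7*t*exp(-3*t), 3*t^2*exp(-3*t)/2 + t*exp(-3*t)]
  [3*t^2*exp(-3*t) - t*exp(-3*t), -2*t^2*exp(-3*t) + 4*t*exp(-3*t) + exp(-3*t), t^2*exp(-3*t) + t*exp(-3*t)]
  [-15*t^2*exp(-3*t)/2 + 7*t*exp(-3*t), 5*t^2*exp(-3*t) - 13*t*exp(-3*t), -5*t^2*exp(-3*t)/2 - t*exp(-3*t) + exp(-3*t)]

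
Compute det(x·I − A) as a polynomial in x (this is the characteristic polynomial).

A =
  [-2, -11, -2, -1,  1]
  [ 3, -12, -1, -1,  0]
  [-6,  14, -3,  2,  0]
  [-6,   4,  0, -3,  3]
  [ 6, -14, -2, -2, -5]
x^5 + 25*x^4 + 250*x^3 + 1250*x^2 + 3125*x + 3125

Expanding det(x·I − A) (e.g. by cofactor expansion or by noting that A is similar to its Jordan form J, which has the same characteristic polynomial as A) gives
  χ_A(x) = x^5 + 25*x^4 + 250*x^3 + 1250*x^2 + 3125*x + 3125
which factors as (x + 5)^5. The eigenvalues (with algebraic multiplicities) are λ = -5 with multiplicity 5.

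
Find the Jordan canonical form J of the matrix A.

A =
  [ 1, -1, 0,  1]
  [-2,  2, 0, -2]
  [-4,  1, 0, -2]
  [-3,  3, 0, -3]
J_2(0) ⊕ J_2(0)

The characteristic polynomial is
  det(x·I − A) = x^4

Eigenvalues and multiplicities (the geometric multiplicity of λ is n − rank(A − λI), which equals the number of Jordan blocks for λ):
  λ = 0: algebraic multiplicity = 4, geometric multiplicity = 2

Determining the block sizes for each eigenvalue:
  λ = 0: with am = 4 and gm = 2, the partition is not yet determined (e.g. several partitions of 4 into 2 parts exist). Let N = A − (0)·I. Computing rank(N^1) = 2, rank(N^2) = 0; the number of blocks of size ≥ j is rank(N^{j−1}) − rank(N^j), giving [2, 2]. So we have 2 block(s) of size 2 → block sizes [2, 2]

Assembling the blocks gives a Jordan form
J =
  [0, 1, 0, 0]
  [0, 0, 0, 0]
  [0, 0, 0, 1]
  [0, 0, 0, 0]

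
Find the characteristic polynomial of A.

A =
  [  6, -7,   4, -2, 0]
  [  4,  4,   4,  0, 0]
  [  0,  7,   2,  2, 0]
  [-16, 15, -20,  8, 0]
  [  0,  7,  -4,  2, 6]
x^5 - 26*x^4 + 268*x^3 - 1368*x^2 + 3456*x - 3456

Expanding det(x·I − A) (e.g. by cofactor expansion or by noting that A is similar to its Jordan form J, which has the same characteristic polynomial as A) gives
  χ_A(x) = x^5 - 26*x^4 + 268*x^3 - 1368*x^2 + 3456*x - 3456
which factors as (x - 6)^3*(x - 4)^2. The eigenvalues (with algebraic multiplicities) are λ = 4 with multiplicity 2, λ = 6 with multiplicity 3.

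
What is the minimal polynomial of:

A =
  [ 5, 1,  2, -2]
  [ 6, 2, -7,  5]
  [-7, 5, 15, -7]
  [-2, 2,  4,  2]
x^3 - 18*x^2 + 108*x - 216

The characteristic polynomial is χ_A(x) = (x - 6)^4, so the eigenvalues are known. The minimal polynomial is
  m_A(x) = Π_λ (x − λ)^{k_λ}
where k_λ is the size of the *largest* Jordan block for λ (equivalently, the smallest k with (A − λI)^k v = 0 for every generalised eigenvector v of λ).

  λ = 6: largest Jordan block has size 3, contributing (x − 6)^3

So m_A(x) = (x - 6)^3 = x^3 - 18*x^2 + 108*x - 216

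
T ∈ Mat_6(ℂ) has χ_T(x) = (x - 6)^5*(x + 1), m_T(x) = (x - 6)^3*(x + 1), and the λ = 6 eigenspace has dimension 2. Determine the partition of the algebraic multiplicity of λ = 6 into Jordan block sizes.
Block sizes for λ = 6: [3, 2]

Step 1 — from the characteristic polynomial, algebraic multiplicity of λ = 6 is 5. From dim ker(T − (6)·I) = 2, there are exactly 2 Jordan blocks for λ = 6.
Step 2 — from the minimal polynomial, the factor (x − 6)^3 tells us the largest block for λ = 6 has size 3.
Step 3 — with total size 5, 2 blocks, and largest block 3, the block sizes (in nonincreasing order) are [3, 2].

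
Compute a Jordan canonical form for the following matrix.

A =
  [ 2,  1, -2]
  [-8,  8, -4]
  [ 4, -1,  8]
J_2(6) ⊕ J_1(6)

The characteristic polynomial is
  det(x·I − A) = x^3 - 18*x^2 + 108*x - 216 = (x - 6)^3

Eigenvalues and multiplicities (the geometric multiplicity of λ is n − rank(A − λI), which equals the number of Jordan blocks for λ):
  λ = 6: algebraic multiplicity = 3, geometric multiplicity = 2

Determining the block sizes for each eigenvalue:
  λ = 6: 2 blocks summing to 3 forces exactly one block of size 2 and the rest size 1 → block sizes [2, 1]

Assembling the blocks gives a Jordan form
J =
  [6, 1, 0]
  [0, 6, 0]
  [0, 0, 6]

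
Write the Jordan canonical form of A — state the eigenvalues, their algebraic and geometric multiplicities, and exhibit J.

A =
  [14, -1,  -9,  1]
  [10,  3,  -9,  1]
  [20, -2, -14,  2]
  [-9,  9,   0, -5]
J_2(-5) ⊕ J_1(4) ⊕ J_1(4)

The characteristic polynomial is
  det(x·I − A) = x^4 + 2*x^3 - 39*x^2 - 40*x + 400 = (x - 4)^2*(x + 5)^2

Eigenvalues and multiplicities (the geometric multiplicity of λ is n − rank(A − λI), which equals the number of Jordan blocks for λ):
  λ = -5: algebraic multiplicity = 2, geometric multiplicity = 1
  λ = 4: algebraic multiplicity = 2, geometric multiplicity = 2

Determining the block sizes for each eigenvalue:
  λ = -5: one block (gm = 1), so the single block has size am = 2 → block sizes [2]
  λ = 4: gm = am = 2, so every block has size 1 → block sizes [1, 1]

Assembling the blocks gives a Jordan form
J =
  [-5,  1, 0, 0]
  [ 0, -5, 0, 0]
  [ 0,  0, 4, 0]
  [ 0,  0, 0, 4]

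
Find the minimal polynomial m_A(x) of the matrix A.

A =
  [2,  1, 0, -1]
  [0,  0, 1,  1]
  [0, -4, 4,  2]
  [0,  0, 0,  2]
x^3 - 6*x^2 + 12*x - 8

The characteristic polynomial is χ_A(x) = (x - 2)^4, so the eigenvalues are known. The minimal polynomial is
  m_A(x) = Π_λ (x − λ)^{k_λ}
where k_λ is the size of the *largest* Jordan block for λ (equivalently, the smallest k with (A − λI)^k v = 0 for every generalised eigenvector v of λ).

  λ = 2: largest Jordan block has size 3, contributing (x − 2)^3

So m_A(x) = (x - 2)^3 = x^3 - 6*x^2 + 12*x - 8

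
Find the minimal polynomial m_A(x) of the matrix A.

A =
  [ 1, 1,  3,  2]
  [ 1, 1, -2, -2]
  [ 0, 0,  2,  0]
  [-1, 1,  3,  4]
x^3 - 6*x^2 + 12*x - 8

The characteristic polynomial is χ_A(x) = (x - 2)^4, so the eigenvalues are known. The minimal polynomial is
  m_A(x) = Π_λ (x − λ)^{k_λ}
where k_λ is the size of the *largest* Jordan block for λ (equivalently, the smallest k with (A − λI)^k v = 0 for every generalised eigenvector v of λ).

  λ = 2: largest Jordan block has size 3, contributing (x − 2)^3

So m_A(x) = (x - 2)^3 = x^3 - 6*x^2 + 12*x - 8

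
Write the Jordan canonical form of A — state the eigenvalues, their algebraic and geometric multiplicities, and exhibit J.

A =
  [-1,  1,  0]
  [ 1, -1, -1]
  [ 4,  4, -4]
J_3(-2)

The characteristic polynomial is
  det(x·I − A) = x^3 + 6*x^2 + 12*x + 8 = (x + 2)^3

Eigenvalues and multiplicities (the geometric multiplicity of λ is n − rank(A − λI), which equals the number of Jordan blocks for λ):
  λ = -2: algebraic multiplicity = 3, geometric multiplicity = 1

Determining the block sizes for each eigenvalue:
  λ = -2: one block (gm = 1), so the single block has size am = 3 → block sizes [3]

Assembling the blocks gives a Jordan form
J =
  [-2,  1,  0]
  [ 0, -2,  1]
  [ 0,  0, -2]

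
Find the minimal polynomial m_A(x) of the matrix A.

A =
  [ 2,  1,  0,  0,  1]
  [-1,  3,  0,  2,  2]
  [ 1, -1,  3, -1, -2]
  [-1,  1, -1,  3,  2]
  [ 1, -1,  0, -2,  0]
x^3 - 7*x^2 + 16*x - 12

The characteristic polynomial is χ_A(x) = (x - 3)*(x - 2)^4, so the eigenvalues are known. The minimal polynomial is
  m_A(x) = Π_λ (x − λ)^{k_λ}
where k_λ is the size of the *largest* Jordan block for λ (equivalently, the smallest k with (A − λI)^k v = 0 for every generalised eigenvector v of λ).

  λ = 2: largest Jordan block has size 2, contributing (x − 2)^2
  λ = 3: largest Jordan block has size 1, contributing (x − 3)

So m_A(x) = (x - 3)*(x - 2)^2 = x^3 - 7*x^2 + 16*x - 12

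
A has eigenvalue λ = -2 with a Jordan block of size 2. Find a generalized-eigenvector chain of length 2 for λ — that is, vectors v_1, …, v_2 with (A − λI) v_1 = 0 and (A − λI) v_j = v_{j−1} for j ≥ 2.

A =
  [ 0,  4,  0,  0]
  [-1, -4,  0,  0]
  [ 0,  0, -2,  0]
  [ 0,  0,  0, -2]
A Jordan chain for λ = -2 of length 2:
v_1 = (2, -1, 0, 0)ᵀ
v_2 = (1, 0, 0, 0)ᵀ

Let N = A − (-2)·I. We want v_2 with N^2 v_2 = 0 but N^1 v_2 ≠ 0; then v_{j-1} := N · v_j for j = 2, …, 2.

Pick v_2 = (1, 0, 0, 0)ᵀ.
Then v_1 = N · v_2 = (2, -1, 0, 0)ᵀ.

Sanity check: (A − (-2)·I) v_1 = (0, 0, 0, 0)ᵀ = 0. ✓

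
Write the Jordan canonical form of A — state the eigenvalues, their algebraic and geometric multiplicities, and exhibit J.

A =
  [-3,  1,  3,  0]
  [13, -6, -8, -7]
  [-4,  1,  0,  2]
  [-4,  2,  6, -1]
J_3(-3) ⊕ J_1(-1)

The characteristic polynomial is
  det(x·I − A) = x^4 + 10*x^3 + 36*x^2 + 54*x + 27 = (x + 1)*(x + 3)^3

Eigenvalues and multiplicities (the geometric multiplicity of λ is n − rank(A − λI), which equals the number of Jordan blocks for λ):
  λ = -3: algebraic multiplicity = 3, geometric multiplicity = 1
  λ = -1: algebraic multiplicity = 1, geometric multiplicity = 1

Determining the block sizes for each eigenvalue:
  λ = -3: one block (gm = 1), so the single block has size am = 3 → block sizes [3]
  λ = -1: one block (gm = 1), so the single block has size am = 1 → block sizes [1]

Assembling the blocks gives a Jordan form
J =
  [-3,  1,  0,  0]
  [ 0, -3,  1,  0]
  [ 0,  0, -3,  0]
  [ 0,  0,  0, -1]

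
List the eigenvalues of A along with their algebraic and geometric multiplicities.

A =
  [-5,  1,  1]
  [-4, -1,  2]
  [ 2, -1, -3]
λ = -3: alg = 3, geom = 1

Step 1 — factor the characteristic polynomial to read off the algebraic multiplicities:
  χ_A(x) = (x + 3)^3

Step 2 — compute geometric multiplicities via the rank-nullity identity g(λ) = n − rank(A − λI):
  rank(A − (-3)·I) = 2, so dim ker(A − (-3)·I) = n − 2 = 1

Summary:
  λ = -3: algebraic multiplicity = 3, geometric multiplicity = 1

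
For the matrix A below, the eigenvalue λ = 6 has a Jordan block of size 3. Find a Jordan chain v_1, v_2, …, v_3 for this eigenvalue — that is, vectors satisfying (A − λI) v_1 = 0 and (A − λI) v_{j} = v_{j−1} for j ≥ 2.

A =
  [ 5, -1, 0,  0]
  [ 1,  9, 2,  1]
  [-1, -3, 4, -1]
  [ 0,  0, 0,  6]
A Jordan chain for λ = 6 of length 3:
v_1 = (-2, 2, -2, 0)ᵀ
v_2 = (-1, 3, -3, 0)ᵀ
v_3 = (0, 1, 0, 0)ᵀ

Let N = A − (6)·I. We want v_3 with N^3 v_3 = 0 but N^2 v_3 ≠ 0; then v_{j-1} := N · v_j for j = 3, …, 2.

Pick v_3 = (0, 1, 0, 0)ᵀ.
Then v_2 = N · v_3 = (-1, 3, -3, 0)ᵀ.
Then v_1 = N · v_2 = (-2, 2, -2, 0)ᵀ.

Sanity check: (A − (6)·I) v_1 = (0, 0, 0, 0)ᵀ = 0. ✓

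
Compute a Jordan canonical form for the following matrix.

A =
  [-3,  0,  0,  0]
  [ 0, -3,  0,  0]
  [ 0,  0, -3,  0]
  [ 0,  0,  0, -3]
J_1(-3) ⊕ J_1(-3) ⊕ J_1(-3) ⊕ J_1(-3)

The characteristic polynomial is
  det(x·I − A) = x^4 + 12*x^3 + 54*x^2 + 108*x + 81 = (x + 3)^4

Eigenvalues and multiplicities (the geometric multiplicity of λ is n − rank(A − λI), which equals the number of Jordan blocks for λ):
  λ = -3: algebraic multiplicity = 4, geometric multiplicity = 4

Determining the block sizes for each eigenvalue:
  λ = -3: gm = am = 4, so every block has size 1 → block sizes [1, 1, 1, 1]

Assembling the blocks gives a Jordan form
J =
  [-3,  0,  0,  0]
  [ 0, -3,  0,  0]
  [ 0,  0, -3,  0]
  [ 0,  0,  0, -3]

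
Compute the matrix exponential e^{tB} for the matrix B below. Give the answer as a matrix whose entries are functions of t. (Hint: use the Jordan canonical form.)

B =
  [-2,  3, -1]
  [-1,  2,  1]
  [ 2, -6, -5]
e^{tB} =
  [-3*t*exp(-t) + 2*exp(-t) - exp(-3*t), 9*t*exp(-t) - 3*exp(-t) + 3*exp(-3*t), 3*t*exp(-t) - 2*exp(-t) + 2*exp(-3*t)]
  [-t*exp(-t), 3*t*exp(-t) + exp(-t), t*exp(-t)]
  [exp(-t) - exp(-3*t), -3*exp(-t) + 3*exp(-3*t), -exp(-t) + 2*exp(-3*t)]

Strategy: write B = P · J · P⁻¹ where J is a Jordan canonical form, so e^{tB} = P · e^{tJ} · P⁻¹, and e^{tJ} can be computed block-by-block.

B has Jordan form
J =
  [-3,  0,  0]
  [ 0, -1,  1]
  [ 0,  0, -1]
(up to reordering of blocks).

Per-block formulas:
  For a 2×2 Jordan block J_2(-1): exp(t · J_2(-1)) = e^(-1t)·(I + t·N), where N is the 2×2 nilpotent shift.
  For a 1×1 block at λ = -3: exp(t · [-3]) = [e^(-3t)].

After assembling e^{tJ} and conjugating by P, we get:

e^{tB} =
  [-3*t*exp(-t) + 2*exp(-t) - exp(-3*t), 9*t*exp(-t) - 3*exp(-t) + 3*exp(-3*t), 3*t*exp(-t) - 2*exp(-t) + 2*exp(-3*t)]
  [-t*exp(-t), 3*t*exp(-t) + exp(-t), t*exp(-t)]
  [exp(-t) - exp(-3*t), -3*exp(-t) + 3*exp(-3*t), -exp(-t) + 2*exp(-3*t)]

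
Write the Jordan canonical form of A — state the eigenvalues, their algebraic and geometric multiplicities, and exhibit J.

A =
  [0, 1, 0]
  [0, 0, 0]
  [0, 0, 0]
J_2(0) ⊕ J_1(0)

The characteristic polynomial is
  det(x·I − A) = x^3

Eigenvalues and multiplicities (the geometric multiplicity of λ is n − rank(A − λI), which equals the number of Jordan blocks for λ):
  λ = 0: algebraic multiplicity = 3, geometric multiplicity = 2

Determining the block sizes for each eigenvalue:
  λ = 0: 2 blocks summing to 3 forces exactly one block of size 2 and the rest size 1 → block sizes [2, 1]

Assembling the blocks gives a Jordan form
J =
  [0, 1, 0]
  [0, 0, 0]
  [0, 0, 0]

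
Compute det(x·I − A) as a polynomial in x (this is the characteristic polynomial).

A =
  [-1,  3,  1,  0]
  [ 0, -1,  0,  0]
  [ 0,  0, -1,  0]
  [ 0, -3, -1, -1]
x^4 + 4*x^3 + 6*x^2 + 4*x + 1

Expanding det(x·I − A) (e.g. by cofactor expansion or by noting that A is similar to its Jordan form J, which has the same characteristic polynomial as A) gives
  χ_A(x) = x^4 + 4*x^3 + 6*x^2 + 4*x + 1
which factors as (x + 1)^4. The eigenvalues (with algebraic multiplicities) are λ = -1 with multiplicity 4.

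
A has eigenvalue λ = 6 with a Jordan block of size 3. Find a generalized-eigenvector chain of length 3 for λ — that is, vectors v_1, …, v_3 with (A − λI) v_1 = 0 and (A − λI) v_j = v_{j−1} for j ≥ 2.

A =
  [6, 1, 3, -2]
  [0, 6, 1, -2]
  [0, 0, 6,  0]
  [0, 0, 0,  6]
A Jordan chain for λ = 6 of length 3:
v_1 = (1, 0, 0, 0)ᵀ
v_2 = (3, 1, 0, 0)ᵀ
v_3 = (0, 0, 1, 0)ᵀ

Let N = A − (6)·I. We want v_3 with N^3 v_3 = 0 but N^2 v_3 ≠ 0; then v_{j-1} := N · v_j for j = 3, …, 2.

Pick v_3 = (0, 0, 1, 0)ᵀ.
Then v_2 = N · v_3 = (3, 1, 0, 0)ᵀ.
Then v_1 = N · v_2 = (1, 0, 0, 0)ᵀ.

Sanity check: (A − (6)·I) v_1 = (0, 0, 0, 0)ᵀ = 0. ✓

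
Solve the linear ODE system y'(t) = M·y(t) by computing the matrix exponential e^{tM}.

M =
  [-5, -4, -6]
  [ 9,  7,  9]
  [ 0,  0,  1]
e^{tM} =
  [-6*t*exp(t) + exp(t), -4*t*exp(t), -6*t*exp(t)]
  [9*t*exp(t), 6*t*exp(t) + exp(t), 9*t*exp(t)]
  [0, 0, exp(t)]

Strategy: write M = P · J · P⁻¹ where J is a Jordan canonical form, so e^{tM} = P · e^{tJ} · P⁻¹, and e^{tJ} can be computed block-by-block.

M has Jordan form
J =
  [1, 1, 0]
  [0, 1, 0]
  [0, 0, 1]
(up to reordering of blocks).

Per-block formulas:
  For a 1×1 block at λ = 1: exp(t · [1]) = [e^(1t)].
  For a 2×2 Jordan block J_2(1): exp(t · J_2(1)) = e^(1t)·(I + t·N), where N is the 2×2 nilpotent shift.

After assembling e^{tJ} and conjugating by P, we get:

e^{tM} =
  [-6*t*exp(t) + exp(t), -4*t*exp(t), -6*t*exp(t)]
  [9*t*exp(t), 6*t*exp(t) + exp(t), 9*t*exp(t)]
  [0, 0, exp(t)]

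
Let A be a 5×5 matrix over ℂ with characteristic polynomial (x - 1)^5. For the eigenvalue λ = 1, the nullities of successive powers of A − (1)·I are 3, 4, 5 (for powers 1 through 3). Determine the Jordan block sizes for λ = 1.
Block sizes for λ = 1: [3, 1, 1]

From the dimensions of kernels of powers, the number of Jordan blocks of size at least j is d_j − d_{j−1} where d_j = dim ker(N^j) (with d_0 = 0). Computing the differences gives [3, 1, 1].
The number of blocks of size exactly k is (#blocks of size ≥ k) − (#blocks of size ≥ k + 1), so the partition is: 2 block(s) of size 1, 1 block(s) of size 3.
In nonincreasing order the block sizes are [3, 1, 1].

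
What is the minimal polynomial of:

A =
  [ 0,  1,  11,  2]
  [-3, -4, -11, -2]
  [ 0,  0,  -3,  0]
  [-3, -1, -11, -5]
x^2 + 6*x + 9

The characteristic polynomial is χ_A(x) = (x + 3)^4, so the eigenvalues are known. The minimal polynomial is
  m_A(x) = Π_λ (x − λ)^{k_λ}
where k_λ is the size of the *largest* Jordan block for λ (equivalently, the smallest k with (A − λI)^k v = 0 for every generalised eigenvector v of λ).

  λ = -3: largest Jordan block has size 2, contributing (x + 3)^2

So m_A(x) = (x + 3)^2 = x^2 + 6*x + 9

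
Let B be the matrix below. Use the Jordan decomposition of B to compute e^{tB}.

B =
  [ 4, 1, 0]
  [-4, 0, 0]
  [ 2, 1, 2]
e^{tB} =
  [2*t*exp(2*t) + exp(2*t), t*exp(2*t), 0]
  [-4*t*exp(2*t), -2*t*exp(2*t) + exp(2*t), 0]
  [2*t*exp(2*t), t*exp(2*t), exp(2*t)]

Strategy: write B = P · J · P⁻¹ where J is a Jordan canonical form, so e^{tB} = P · e^{tJ} · P⁻¹, and e^{tJ} can be computed block-by-block.

B has Jordan form
J =
  [2, 1, 0]
  [0, 2, 0]
  [0, 0, 2]
(up to reordering of blocks).

Per-block formulas:
  For a 1×1 block at λ = 2: exp(t · [2]) = [e^(2t)].
  For a 2×2 Jordan block J_2(2): exp(t · J_2(2)) = e^(2t)·(I + t·N), where N is the 2×2 nilpotent shift.

After assembling e^{tJ} and conjugating by P, we get:

e^{tB} =
  [2*t*exp(2*t) + exp(2*t), t*exp(2*t), 0]
  [-4*t*exp(2*t), -2*t*exp(2*t) + exp(2*t), 0]
  [2*t*exp(2*t), t*exp(2*t), exp(2*t)]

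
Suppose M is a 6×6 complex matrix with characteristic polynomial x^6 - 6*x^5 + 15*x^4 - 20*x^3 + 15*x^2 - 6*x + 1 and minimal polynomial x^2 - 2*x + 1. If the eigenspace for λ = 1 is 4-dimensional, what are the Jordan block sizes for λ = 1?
Block sizes for λ = 1: [2, 2, 1, 1]

Step 1 — from the characteristic polynomial, algebraic multiplicity of λ = 1 is 6. From dim ker(M − (1)·I) = 4, there are exactly 4 Jordan blocks for λ = 1.
Step 2 — from the minimal polynomial, the factor (x − 1)^2 tells us the largest block for λ = 1 has size 2.
Step 3 — with total size 6, 4 blocks, and largest block 2, the block sizes (in nonincreasing order) are [2, 2, 1, 1].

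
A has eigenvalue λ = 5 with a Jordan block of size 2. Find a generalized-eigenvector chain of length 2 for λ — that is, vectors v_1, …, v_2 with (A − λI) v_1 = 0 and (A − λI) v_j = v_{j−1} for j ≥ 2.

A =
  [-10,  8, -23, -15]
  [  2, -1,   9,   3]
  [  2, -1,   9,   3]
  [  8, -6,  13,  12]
A Jordan chain for λ = 5 of length 2:
v_1 = (0, -1, -1, 1)ᵀ
v_2 = (1, -1, -1, 0)ᵀ

Let N = A − (5)·I. We want v_2 with N^2 v_2 = 0 but N^1 v_2 ≠ 0; then v_{j-1} := N · v_j for j = 2, …, 2.

Pick v_2 = (1, -1, -1, 0)ᵀ.
Then v_1 = N · v_2 = (0, -1, -1, 1)ᵀ.

Sanity check: (A − (5)·I) v_1 = (0, 0, 0, 0)ᵀ = 0. ✓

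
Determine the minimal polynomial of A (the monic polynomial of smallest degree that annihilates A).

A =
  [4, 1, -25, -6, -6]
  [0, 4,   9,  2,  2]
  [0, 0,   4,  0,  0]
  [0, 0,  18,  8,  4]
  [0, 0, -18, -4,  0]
x^3 - 12*x^2 + 48*x - 64

The characteristic polynomial is χ_A(x) = (x - 4)^5, so the eigenvalues are known. The minimal polynomial is
  m_A(x) = Π_λ (x − λ)^{k_λ}
where k_λ is the size of the *largest* Jordan block for λ (equivalently, the smallest k with (A − λI)^k v = 0 for every generalised eigenvector v of λ).

  λ = 4: largest Jordan block has size 3, contributing (x − 4)^3

So m_A(x) = (x - 4)^3 = x^3 - 12*x^2 + 48*x - 64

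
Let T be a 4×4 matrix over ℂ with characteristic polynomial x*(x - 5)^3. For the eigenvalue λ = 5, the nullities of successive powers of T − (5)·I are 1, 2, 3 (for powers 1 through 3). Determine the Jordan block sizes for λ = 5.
Block sizes for λ = 5: [3]

From the dimensions of kernels of powers, the number of Jordan blocks of size at least j is d_j − d_{j−1} where d_j = dim ker(N^j) (with d_0 = 0). Computing the differences gives [1, 1, 1].
The number of blocks of size exactly k is (#blocks of size ≥ k) − (#blocks of size ≥ k + 1), so the partition is: 1 block(s) of size 3.
In nonincreasing order the block sizes are [3].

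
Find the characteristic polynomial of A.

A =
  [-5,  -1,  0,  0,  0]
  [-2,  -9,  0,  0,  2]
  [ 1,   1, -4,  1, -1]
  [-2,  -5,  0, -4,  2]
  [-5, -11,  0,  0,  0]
x^5 + 22*x^4 + 193*x^3 + 844*x^2 + 1840*x + 1600

Expanding det(x·I − A) (e.g. by cofactor expansion or by noting that A is similar to its Jordan form J, which has the same characteristic polynomial as A) gives
  χ_A(x) = x^5 + 22*x^4 + 193*x^3 + 844*x^2 + 1840*x + 1600
which factors as (x + 4)^3*(x + 5)^2. The eigenvalues (with algebraic multiplicities) are λ = -5 with multiplicity 2, λ = -4 with multiplicity 3.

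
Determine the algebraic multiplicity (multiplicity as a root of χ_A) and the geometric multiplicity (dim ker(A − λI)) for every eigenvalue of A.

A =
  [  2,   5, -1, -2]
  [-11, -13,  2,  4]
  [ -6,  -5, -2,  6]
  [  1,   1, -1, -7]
λ = -5: alg = 4, geom = 2

Step 1 — factor the characteristic polynomial to read off the algebraic multiplicities:
  χ_A(x) = (x + 5)^4

Step 2 — compute geometric multiplicities via the rank-nullity identity g(λ) = n − rank(A − λI):
  rank(A − (-5)·I) = 2, so dim ker(A − (-5)·I) = n − 2 = 2

Summary:
  λ = -5: algebraic multiplicity = 4, geometric multiplicity = 2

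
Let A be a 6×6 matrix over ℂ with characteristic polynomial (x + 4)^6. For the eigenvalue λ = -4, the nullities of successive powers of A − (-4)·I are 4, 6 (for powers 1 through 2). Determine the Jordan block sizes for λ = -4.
Block sizes for λ = -4: [2, 2, 1, 1]

From the dimensions of kernels of powers, the number of Jordan blocks of size at least j is d_j − d_{j−1} where d_j = dim ker(N^j) (with d_0 = 0). Computing the differences gives [4, 2].
The number of blocks of size exactly k is (#blocks of size ≥ k) − (#blocks of size ≥ k + 1), so the partition is: 2 block(s) of size 1, 2 block(s) of size 2.
In nonincreasing order the block sizes are [2, 2, 1, 1].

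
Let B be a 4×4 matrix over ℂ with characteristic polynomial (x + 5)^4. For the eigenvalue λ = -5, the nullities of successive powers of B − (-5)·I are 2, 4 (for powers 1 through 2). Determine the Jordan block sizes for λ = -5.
Block sizes for λ = -5: [2, 2]

From the dimensions of kernels of powers, the number of Jordan blocks of size at least j is d_j − d_{j−1} where d_j = dim ker(N^j) (with d_0 = 0). Computing the differences gives [2, 2].
The number of blocks of size exactly k is (#blocks of size ≥ k) − (#blocks of size ≥ k + 1), so the partition is: 2 block(s) of size 2.
In nonincreasing order the block sizes are [2, 2].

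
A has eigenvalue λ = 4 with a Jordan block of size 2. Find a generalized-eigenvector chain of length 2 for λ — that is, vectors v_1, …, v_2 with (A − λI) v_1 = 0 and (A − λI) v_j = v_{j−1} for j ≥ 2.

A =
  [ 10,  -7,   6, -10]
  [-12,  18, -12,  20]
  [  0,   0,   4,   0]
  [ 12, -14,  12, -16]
A Jordan chain for λ = 4 of length 2:
v_1 = (6, -12, 0, 12)ᵀ
v_2 = (1, 0, 0, 0)ᵀ

Let N = A − (4)·I. We want v_2 with N^2 v_2 = 0 but N^1 v_2 ≠ 0; then v_{j-1} := N · v_j for j = 2, …, 2.

Pick v_2 = (1, 0, 0, 0)ᵀ.
Then v_1 = N · v_2 = (6, -12, 0, 12)ᵀ.

Sanity check: (A − (4)·I) v_1 = (0, 0, 0, 0)ᵀ = 0. ✓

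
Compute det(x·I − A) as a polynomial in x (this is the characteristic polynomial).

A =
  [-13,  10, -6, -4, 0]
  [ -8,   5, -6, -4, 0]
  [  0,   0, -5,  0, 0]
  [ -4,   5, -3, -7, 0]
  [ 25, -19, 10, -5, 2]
x^5 + 18*x^4 + 110*x^3 + 200*x^2 - 375*x - 1250

Expanding det(x·I − A) (e.g. by cofactor expansion or by noting that A is similar to its Jordan form J, which has the same characteristic polynomial as A) gives
  χ_A(x) = x^5 + 18*x^4 + 110*x^3 + 200*x^2 - 375*x - 1250
which factors as (x - 2)*(x + 5)^4. The eigenvalues (with algebraic multiplicities) are λ = -5 with multiplicity 4, λ = 2 with multiplicity 1.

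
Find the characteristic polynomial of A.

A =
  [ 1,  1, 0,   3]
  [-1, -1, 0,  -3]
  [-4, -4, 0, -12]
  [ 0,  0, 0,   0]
x^4

Expanding det(x·I − A) (e.g. by cofactor expansion or by noting that A is similar to its Jordan form J, which has the same characteristic polynomial as A) gives
  χ_A(x) = x^4
which factors as x^4. The eigenvalues (with algebraic multiplicities) are λ = 0 with multiplicity 4.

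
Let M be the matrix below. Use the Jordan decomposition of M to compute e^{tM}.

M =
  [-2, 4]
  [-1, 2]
e^{tM} =
  [1 - 2*t, 4*t]
  [-t, 2*t + 1]

Strategy: write M = P · J · P⁻¹ where J is a Jordan canonical form, so e^{tM} = P · e^{tJ} · P⁻¹, and e^{tJ} can be computed block-by-block.

M has Jordan form
J =
  [0, 1]
  [0, 0]
(up to reordering of blocks).

Per-block formulas:
  For a 2×2 Jordan block J_2(0): exp(t · J_2(0)) = e^(0t)·(I + t·N), where N is the 2×2 nilpotent shift.

After assembling e^{tJ} and conjugating by P, we get:

e^{tM} =
  [1 - 2*t, 4*t]
  [-t, 2*t + 1]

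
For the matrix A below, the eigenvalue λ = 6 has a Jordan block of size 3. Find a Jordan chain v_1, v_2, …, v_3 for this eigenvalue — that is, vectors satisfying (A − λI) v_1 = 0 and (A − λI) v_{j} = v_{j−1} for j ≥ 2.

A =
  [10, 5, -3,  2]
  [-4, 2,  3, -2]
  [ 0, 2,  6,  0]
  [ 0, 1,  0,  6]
A Jordan chain for λ = 6 of length 3:
v_1 = (-4, 0, -8, -4)ᵀ
v_2 = (4, -4, 0, 0)ᵀ
v_3 = (1, 0, 0, 0)ᵀ

Let N = A − (6)·I. We want v_3 with N^3 v_3 = 0 but N^2 v_3 ≠ 0; then v_{j-1} := N · v_j for j = 3, …, 2.

Pick v_3 = (1, 0, 0, 0)ᵀ.
Then v_2 = N · v_3 = (4, -4, 0, 0)ᵀ.
Then v_1 = N · v_2 = (-4, 0, -8, -4)ᵀ.

Sanity check: (A − (6)·I) v_1 = (0, 0, 0, 0)ᵀ = 0. ✓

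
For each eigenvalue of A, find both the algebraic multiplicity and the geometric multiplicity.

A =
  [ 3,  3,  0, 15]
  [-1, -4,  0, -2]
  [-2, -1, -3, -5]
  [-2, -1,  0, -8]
λ = -3: alg = 4, geom = 2

Step 1 — factor the characteristic polynomial to read off the algebraic multiplicities:
  χ_A(x) = (x + 3)^4

Step 2 — compute geometric multiplicities via the rank-nullity identity g(λ) = n − rank(A − λI):
  rank(A − (-3)·I) = 2, so dim ker(A − (-3)·I) = n − 2 = 2

Summary:
  λ = -3: algebraic multiplicity = 4, geometric multiplicity = 2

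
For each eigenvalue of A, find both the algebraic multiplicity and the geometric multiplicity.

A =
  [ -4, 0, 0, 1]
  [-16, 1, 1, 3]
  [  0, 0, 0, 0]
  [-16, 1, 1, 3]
λ = 0: alg = 4, geom = 2

Step 1 — factor the characteristic polynomial to read off the algebraic multiplicities:
  χ_A(x) = x^4

Step 2 — compute geometric multiplicities via the rank-nullity identity g(λ) = n − rank(A − λI):
  rank(A − (0)·I) = 2, so dim ker(A − (0)·I) = n − 2 = 2

Summary:
  λ = 0: algebraic multiplicity = 4, geometric multiplicity = 2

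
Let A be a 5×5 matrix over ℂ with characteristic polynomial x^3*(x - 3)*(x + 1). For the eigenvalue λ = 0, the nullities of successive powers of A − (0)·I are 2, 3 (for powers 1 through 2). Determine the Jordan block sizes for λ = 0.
Block sizes for λ = 0: [2, 1]

From the dimensions of kernels of powers, the number of Jordan blocks of size at least j is d_j − d_{j−1} where d_j = dim ker(N^j) (with d_0 = 0). Computing the differences gives [2, 1].
The number of blocks of size exactly k is (#blocks of size ≥ k) − (#blocks of size ≥ k + 1), so the partition is: 1 block(s) of size 1, 1 block(s) of size 2.
In nonincreasing order the block sizes are [2, 1].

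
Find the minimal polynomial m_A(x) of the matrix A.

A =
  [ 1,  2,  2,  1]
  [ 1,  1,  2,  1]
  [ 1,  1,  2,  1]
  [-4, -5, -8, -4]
x^3

The characteristic polynomial is χ_A(x) = x^4, so the eigenvalues are known. The minimal polynomial is
  m_A(x) = Π_λ (x − λ)^{k_λ}
where k_λ is the size of the *largest* Jordan block for λ (equivalently, the smallest k with (A − λI)^k v = 0 for every generalised eigenvector v of λ).

  λ = 0: largest Jordan block has size 3, contributing (x − 0)^3

So m_A(x) = x^3 = x^3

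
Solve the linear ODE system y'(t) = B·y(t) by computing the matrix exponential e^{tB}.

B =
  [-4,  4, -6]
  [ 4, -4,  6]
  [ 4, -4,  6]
e^{tB} =
  [-1 + 2*exp(-2*t), 2 - 2*exp(-2*t), -3 + 3*exp(-2*t)]
  [2 - 2*exp(-2*t), -1 + 2*exp(-2*t), 3 - 3*exp(-2*t)]
  [2 - 2*exp(-2*t), -2 + 2*exp(-2*t), 4 - 3*exp(-2*t)]

Strategy: write B = P · J · P⁻¹ where J is a Jordan canonical form, so e^{tB} = P · e^{tJ} · P⁻¹, and e^{tJ} can be computed block-by-block.

B has Jordan form
J =
  [-2, 0, 0]
  [ 0, 0, 0]
  [ 0, 0, 0]
(up to reordering of blocks).

Per-block formulas:
  For a 1×1 block at λ = -2: exp(t · [-2]) = [e^(-2t)].
  For a 1×1 block at λ = 0: exp(t · [0]) = [e^(0t)].

After assembling e^{tJ} and conjugating by P, we get:

e^{tB} =
  [-1 + 2*exp(-2*t), 2 - 2*exp(-2*t), -3 + 3*exp(-2*t)]
  [2 - 2*exp(-2*t), -1 + 2*exp(-2*t), 3 - 3*exp(-2*t)]
  [2 - 2*exp(-2*t), -2 + 2*exp(-2*t), 4 - 3*exp(-2*t)]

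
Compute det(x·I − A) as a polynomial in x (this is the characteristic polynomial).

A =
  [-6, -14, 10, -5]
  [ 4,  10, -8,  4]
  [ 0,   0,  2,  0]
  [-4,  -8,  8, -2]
x^4 - 4*x^3 + 4*x^2

Expanding det(x·I − A) (e.g. by cofactor expansion or by noting that A is similar to its Jordan form J, which has the same characteristic polynomial as A) gives
  χ_A(x) = x^4 - 4*x^3 + 4*x^2
which factors as x^2*(x - 2)^2. The eigenvalues (with algebraic multiplicities) are λ = 0 with multiplicity 2, λ = 2 with multiplicity 2.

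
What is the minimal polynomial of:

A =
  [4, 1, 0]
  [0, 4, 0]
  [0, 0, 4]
x^2 - 8*x + 16

The characteristic polynomial is χ_A(x) = (x - 4)^3, so the eigenvalues are known. The minimal polynomial is
  m_A(x) = Π_λ (x − λ)^{k_λ}
where k_λ is the size of the *largest* Jordan block for λ (equivalently, the smallest k with (A − λI)^k v = 0 for every generalised eigenvector v of λ).

  λ = 4: largest Jordan block has size 2, contributing (x − 4)^2

So m_A(x) = (x - 4)^2 = x^2 - 8*x + 16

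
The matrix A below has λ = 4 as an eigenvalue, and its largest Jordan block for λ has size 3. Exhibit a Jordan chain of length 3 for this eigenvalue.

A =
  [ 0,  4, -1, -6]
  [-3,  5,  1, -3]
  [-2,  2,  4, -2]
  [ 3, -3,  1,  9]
A Jordan chain for λ = 4 of length 3:
v_1 = (-4, -2, -4, 2)ᵀ
v_2 = (4, -1, 2, -3)ᵀ
v_3 = (1, 2, 0, 0)ᵀ

Let N = A − (4)·I. We want v_3 with N^3 v_3 = 0 but N^2 v_3 ≠ 0; then v_{j-1} := N · v_j for j = 3, …, 2.

Pick v_3 = (1, 2, 0, 0)ᵀ.
Then v_2 = N · v_3 = (4, -1, 2, -3)ᵀ.
Then v_1 = N · v_2 = (-4, -2, -4, 2)ᵀ.

Sanity check: (A − (4)·I) v_1 = (0, 0, 0, 0)ᵀ = 0. ✓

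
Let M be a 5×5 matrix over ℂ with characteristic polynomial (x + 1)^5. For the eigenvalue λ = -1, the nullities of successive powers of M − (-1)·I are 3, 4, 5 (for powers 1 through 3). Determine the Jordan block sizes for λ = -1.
Block sizes for λ = -1: [3, 1, 1]

From the dimensions of kernels of powers, the number of Jordan blocks of size at least j is d_j − d_{j−1} where d_j = dim ker(N^j) (with d_0 = 0). Computing the differences gives [3, 1, 1].
The number of blocks of size exactly k is (#blocks of size ≥ k) − (#blocks of size ≥ k + 1), so the partition is: 2 block(s) of size 1, 1 block(s) of size 3.
In nonincreasing order the block sizes are [3, 1, 1].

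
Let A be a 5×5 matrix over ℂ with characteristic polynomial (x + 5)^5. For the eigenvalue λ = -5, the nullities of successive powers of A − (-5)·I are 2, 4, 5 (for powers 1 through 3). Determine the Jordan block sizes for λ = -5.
Block sizes for λ = -5: [3, 2]

From the dimensions of kernels of powers, the number of Jordan blocks of size at least j is d_j − d_{j−1} where d_j = dim ker(N^j) (with d_0 = 0). Computing the differences gives [2, 2, 1].
The number of blocks of size exactly k is (#blocks of size ≥ k) − (#blocks of size ≥ k + 1), so the partition is: 1 block(s) of size 2, 1 block(s) of size 3.
In nonincreasing order the block sizes are [3, 2].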